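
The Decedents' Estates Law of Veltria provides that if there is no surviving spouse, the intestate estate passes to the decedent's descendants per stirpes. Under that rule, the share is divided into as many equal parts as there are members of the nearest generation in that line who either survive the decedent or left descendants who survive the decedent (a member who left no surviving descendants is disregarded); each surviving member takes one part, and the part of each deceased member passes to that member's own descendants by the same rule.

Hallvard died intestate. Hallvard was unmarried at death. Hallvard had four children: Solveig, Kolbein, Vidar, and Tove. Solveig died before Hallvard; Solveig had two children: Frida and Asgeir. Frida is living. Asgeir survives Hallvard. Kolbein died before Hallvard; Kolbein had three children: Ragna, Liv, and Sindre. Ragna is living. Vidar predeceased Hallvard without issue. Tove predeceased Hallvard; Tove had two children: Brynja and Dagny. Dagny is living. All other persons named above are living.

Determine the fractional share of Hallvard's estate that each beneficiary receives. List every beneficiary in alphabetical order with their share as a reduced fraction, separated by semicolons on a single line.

There is no surviving spouse, so the entire estate passes to Hallvard's descendants per stirpes.
Vidar left no surviving issue, so that branch lapses and is disregarded.
The estate is divided into 3 equal shares of 1/3 among Solveig, Kolbein, Tove.
Solveig predeceased; the 1/3 allotted to Solveig's branch passes to Solveig's issue by representation.
The 1/3 is divided into 2 equal shares of 1/6 among Frida, Asgeir.
Frida is living and takes 1/6.
Asgeir is living and takes 1/6.
Kolbein predeceased; the 1/3 allotted to Kolbein's branch passes to Kolbein's issue by representation.
The 1/3 is divided into 3 equal shares of 1/9 among Ragna, Liv, Sindre.
Ragna is living and takes 1/9.
Liv is living and takes 1/9.
Sindre is living and takes 1/9.
Tove predeceased; the 1/3 allotted to Tove's branch passes to Tove's issue by representation.
The 1/3 is divided into 2 equal shares of 1/6 among Brynja, Dagny.
Brynja is living and takes 1/6.
Dagny is living and takes 1/6.

Asgeir 1/6; Brynja 1/6; Dagny 1/6; Frida 1/6; Liv 1/9; Ragna 1/9; Sindre 1/9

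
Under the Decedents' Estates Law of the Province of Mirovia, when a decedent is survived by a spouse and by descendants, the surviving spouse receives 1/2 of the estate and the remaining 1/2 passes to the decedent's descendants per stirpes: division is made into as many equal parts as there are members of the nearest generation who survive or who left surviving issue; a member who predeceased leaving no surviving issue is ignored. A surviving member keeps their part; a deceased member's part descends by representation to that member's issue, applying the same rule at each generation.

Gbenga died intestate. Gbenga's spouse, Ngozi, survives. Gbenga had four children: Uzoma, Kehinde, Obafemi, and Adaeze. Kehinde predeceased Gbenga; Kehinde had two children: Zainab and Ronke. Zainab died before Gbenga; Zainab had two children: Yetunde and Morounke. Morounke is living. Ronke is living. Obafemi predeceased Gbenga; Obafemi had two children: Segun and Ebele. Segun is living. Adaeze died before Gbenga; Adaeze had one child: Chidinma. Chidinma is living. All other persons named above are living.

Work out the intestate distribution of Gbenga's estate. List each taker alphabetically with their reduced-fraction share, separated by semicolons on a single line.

Chidinma 1/8; Ebele 1/16; Morounke 1/32; Ngozi 1/2; Ronke 1/16; Segun 1/16; Uzoma 1/8; Yetunde 1/32

Ngozi, as surviving spouse, takes 1/2.
The remaining 1/2 passes to Gbenga's descendants per stirpes.
The 1/2 is divided into 4 equal shares of 1/8 among Uzoma, Kehinde, Obafemi, Adaeze.
Uzoma is living and takes 1/8.
Kehinde predeceased; the 1/8 allotted to Kehinde's branch passes to Kehinde's issue by representation.
The 1/8 is divided into 2 equal shares of 1/16 among Zainab, Ronke.
Zainab predeceased; the 1/16 allotted to Zainab's branch passes to Zainab's issue by representation.
The 1/16 is divided into 2 equal shares of 1/32 among Yetunde, Morounke.
Yetunde is living and takes 1/32.
Morounke is living and takes 1/32.
Ronke is living and takes 1/16.
Obafemi predeceased; the 1/8 allotted to Obafemi's branch passes to Obafemi's issue by representation.
The 1/8 is divided into 2 equal shares of 1/16 among Segun, Ebele.
Segun is living and takes 1/16.
Ebele is living and takes 1/16.
Adaeze predeceased; the 1/8 allotted to Adaeze's branch passes to Adaeze's issue by representation.
Chidinma is the sole taker at this level and receives the full 1/8.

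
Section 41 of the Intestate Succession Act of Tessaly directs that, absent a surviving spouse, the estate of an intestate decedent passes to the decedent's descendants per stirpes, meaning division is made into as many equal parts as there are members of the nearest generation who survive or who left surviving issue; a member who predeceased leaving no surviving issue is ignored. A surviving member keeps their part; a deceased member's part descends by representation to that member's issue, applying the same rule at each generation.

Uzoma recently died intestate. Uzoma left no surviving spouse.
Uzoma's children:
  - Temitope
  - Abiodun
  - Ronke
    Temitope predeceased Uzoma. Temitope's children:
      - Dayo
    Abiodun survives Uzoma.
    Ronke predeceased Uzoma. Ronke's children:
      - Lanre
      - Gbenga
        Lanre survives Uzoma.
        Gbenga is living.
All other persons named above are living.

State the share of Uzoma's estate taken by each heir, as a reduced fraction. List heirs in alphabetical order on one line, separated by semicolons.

Abiodun 1/3; Dayo 1/3; Gbenga 1/6; Lanre 1/6

There is no surviving spouse, so the entire estate passes to Uzoma's descendants per stirpes.
The estate is divided into 3 equal shares of 1/3 among Temitope, Abiodun, Ronke.
Temitope predeceased; the 1/3 allotted to Temitope's branch passes to Temitope's issue by representation.
Dayo is the sole taker at this level and receives the full 1/3.
Abiodun is living and takes 1/3.
Ronke predeceased; the 1/3 allotted to Ronke's branch passes to Ronke's issue by representation.
The 1/3 is divided into 2 equal shares of 1/6 among Lanre, Gbenga.
Lanre is living and takes 1/6.
Gbenga is living and takes 1/6.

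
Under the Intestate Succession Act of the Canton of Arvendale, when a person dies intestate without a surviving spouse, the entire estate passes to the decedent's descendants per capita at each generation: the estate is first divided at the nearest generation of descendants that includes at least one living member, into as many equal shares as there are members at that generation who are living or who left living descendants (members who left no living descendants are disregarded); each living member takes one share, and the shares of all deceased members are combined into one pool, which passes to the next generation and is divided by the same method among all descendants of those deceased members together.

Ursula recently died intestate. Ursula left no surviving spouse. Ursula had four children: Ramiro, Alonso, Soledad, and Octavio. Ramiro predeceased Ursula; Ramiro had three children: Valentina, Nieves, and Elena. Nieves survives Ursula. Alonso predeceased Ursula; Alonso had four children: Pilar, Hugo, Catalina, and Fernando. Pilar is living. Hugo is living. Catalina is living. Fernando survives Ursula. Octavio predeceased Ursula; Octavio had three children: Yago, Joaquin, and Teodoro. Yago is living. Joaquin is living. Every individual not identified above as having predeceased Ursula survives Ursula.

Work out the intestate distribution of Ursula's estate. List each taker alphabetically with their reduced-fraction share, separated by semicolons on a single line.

There is no surviving spouse, so the entire estate passes to Ursula's descendants per capita at each generation.
At generation 1 (Ramiro, Alonso, Soledad, Octavio) there are 4 shares of (1)/4 = 1/4 each.
Living: Soledad — each takes 1/4.
Deceased: Ramiro, Alonso, and Octavio. Their combined 3/4 is pooled and carried to generation 2.
At generation 2 (Valentina, Nieves, Elena, Pilar, Hugo, Catalina, Fernando, Yago, Joaquin, Teodoro) there are 10 shares of (3/4)/10 = 3/40 each.
Living: Valentina, Nieves, Elena, Pilar, Hugo, Catalina, Fernando, Yago, Joaquin, and Teodoro — each takes 3/40.

Catalina 3/40; Elena 3/40; Fernando 3/40; Hugo 3/40; Joaquin 3/40; Nieves 3/40; Pilar 3/40; Soledad 1/4; Teodoro 3/40; Valentina 3/40; Yago 3/40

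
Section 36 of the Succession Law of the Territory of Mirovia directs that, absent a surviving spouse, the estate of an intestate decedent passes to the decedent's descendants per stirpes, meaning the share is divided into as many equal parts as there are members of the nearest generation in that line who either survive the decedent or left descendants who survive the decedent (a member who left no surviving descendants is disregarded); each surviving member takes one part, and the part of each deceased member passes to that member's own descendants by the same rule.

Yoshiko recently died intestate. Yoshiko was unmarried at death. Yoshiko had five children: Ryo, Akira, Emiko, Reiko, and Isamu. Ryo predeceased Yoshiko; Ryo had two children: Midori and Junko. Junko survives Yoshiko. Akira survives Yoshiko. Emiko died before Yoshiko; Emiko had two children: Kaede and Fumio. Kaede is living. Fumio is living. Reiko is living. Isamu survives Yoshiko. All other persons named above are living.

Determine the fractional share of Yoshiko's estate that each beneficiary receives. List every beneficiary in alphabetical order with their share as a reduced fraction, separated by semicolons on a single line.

Akira 1/5; Fumio 1/10; Isamu 1/5; Junko 1/10; Kaede 1/10; Midori 1/10; Reiko 1/5

There is no surviving spouse, so the entire estate passes to Yoshiko's descendants per stirpes.
The estate is divided into 5 equal shares of 1/5 among Ryo, Akira, Emiko, Reiko, Isamu.
Ryo predeceased; the 1/5 allotted to Ryo's branch passes to Ryo's issue by representation.
The 1/5 is divided into 2 equal shares of 1/10 among Midori, Junko.
Midori is living and takes 1/10.
Junko is living and takes 1/10.
Akira is living and takes 1/5.
Emiko predeceased; the 1/5 allotted to Emiko's branch passes to Emiko's issue by representation.
The 1/5 is divided into 2 equal shares of 1/10 among Kaede, Fumio.
Kaede is living and takes 1/10.
Fumio is living and takes 1/10.
Reiko is living and takes 1/5.
Isamu is living and takes 1/5.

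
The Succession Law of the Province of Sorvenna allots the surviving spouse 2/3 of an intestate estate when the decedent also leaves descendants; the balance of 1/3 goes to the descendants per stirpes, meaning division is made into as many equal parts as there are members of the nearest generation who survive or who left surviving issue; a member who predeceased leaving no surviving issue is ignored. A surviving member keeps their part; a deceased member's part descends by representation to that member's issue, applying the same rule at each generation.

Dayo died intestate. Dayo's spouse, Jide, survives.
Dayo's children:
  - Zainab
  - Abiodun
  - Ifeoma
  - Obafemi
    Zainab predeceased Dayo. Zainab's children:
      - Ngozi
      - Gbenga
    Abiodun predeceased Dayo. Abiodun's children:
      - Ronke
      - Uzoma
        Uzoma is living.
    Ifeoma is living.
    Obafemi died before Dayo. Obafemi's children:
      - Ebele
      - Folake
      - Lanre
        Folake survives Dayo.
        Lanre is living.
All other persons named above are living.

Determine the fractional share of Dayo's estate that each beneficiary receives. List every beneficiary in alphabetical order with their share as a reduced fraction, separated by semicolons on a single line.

Ebele 1/36; Folake 1/36; Gbenga 1/24; Ifeoma 1/12; Jide 2/3; Lanre 1/36; Ngozi 1/24; Ronke 1/24; Uzoma 1/24

Jide, as surviving spouse, takes 2/3.
The remaining 1/3 passes to Dayo's descendants per stirpes.
The 1/3 is divided into 4 equal shares of 1/12 among Zainab, Abiodun, Ifeoma, Obafemi.
Zainab predeceased; the 1/12 allotted to Zainab's branch passes to Zainab's issue by representation.
The 1/12 is divided into 2 equal shares of 1/24 among Ngozi, Gbenga.
Ngozi is living and takes 1/24.
Gbenga is living and takes 1/24.
Abiodun predeceased; the 1/12 allotted to Abiodun's branch passes to Abiodun's issue by representation.
The 1/12 is divided into 2 equal shares of 1/24 among Ronke, Uzoma.
Ronke is living and takes 1/24.
Uzoma is living and takes 1/24.
Ifeoma is living and takes 1/12.
Obafemi predeceased; the 1/12 allotted to Obafemi's branch passes to Obafemi's issue by representation.
The 1/12 is divided into 3 equal shares of 1/36 among Ebele, Folake, Lanre.
Ebele is living and takes 1/36.
Folake is living and takes 1/36.
Lanre is living and takes 1/36.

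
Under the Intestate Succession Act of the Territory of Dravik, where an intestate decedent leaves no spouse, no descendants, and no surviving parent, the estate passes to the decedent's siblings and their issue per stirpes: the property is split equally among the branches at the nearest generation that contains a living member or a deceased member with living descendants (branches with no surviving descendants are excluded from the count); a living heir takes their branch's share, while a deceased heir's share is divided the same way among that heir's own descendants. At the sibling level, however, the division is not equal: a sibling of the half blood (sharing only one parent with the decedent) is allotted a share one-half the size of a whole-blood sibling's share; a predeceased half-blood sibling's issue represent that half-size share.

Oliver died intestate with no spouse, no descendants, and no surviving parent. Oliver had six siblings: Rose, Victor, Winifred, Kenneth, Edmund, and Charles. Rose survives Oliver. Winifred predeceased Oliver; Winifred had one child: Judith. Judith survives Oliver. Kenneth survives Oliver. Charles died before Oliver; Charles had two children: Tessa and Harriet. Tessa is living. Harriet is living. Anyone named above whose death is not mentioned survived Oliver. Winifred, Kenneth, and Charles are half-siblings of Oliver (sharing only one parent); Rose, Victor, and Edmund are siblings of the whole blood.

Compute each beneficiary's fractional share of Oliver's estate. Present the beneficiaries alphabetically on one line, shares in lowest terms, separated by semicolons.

No spouse, descendants, or parent survives, so the estate passes to Oliver's siblings per stirpes.
Half-blood siblings count for one-half the weight of whole-blood siblings at the initial division.
Dividing 1 in proportion to weights (total weight 9/2): Rose (weight 1) → 2/9; Victor (weight 1) → 2/9; Winifred (weight 1/2) → 1/9; Kenneth (weight 1/2) → 1/9; Edmund (weight 1) → 2/9; Charles (weight 1/2) → 1/9.
Rose is living and takes 2/9.
Victor is living and takes 2/9.
Winifred predeceased; the 1/9 allotted to Winifred's branch passes to Winifred's issue by representation.
Judith is the sole taker at this level and receives the full 1/9.
Kenneth is living and takes 1/9.
Edmund is living and takes 2/9.
Charles predeceased; the 1/9 allotted to Charles's branch passes to Charles's issue by representation.
The 1/9 is divided into 2 equal shares of 1/18 among Tessa, Harriet.
Tessa is living and takes 1/18.
Harriet is living and takes 1/18.

Edmund 2/9; Harriet 1/18; Judith 1/9; Kenneth 1/9; Rose 2/9; Tessa 1/18; Victor 2/9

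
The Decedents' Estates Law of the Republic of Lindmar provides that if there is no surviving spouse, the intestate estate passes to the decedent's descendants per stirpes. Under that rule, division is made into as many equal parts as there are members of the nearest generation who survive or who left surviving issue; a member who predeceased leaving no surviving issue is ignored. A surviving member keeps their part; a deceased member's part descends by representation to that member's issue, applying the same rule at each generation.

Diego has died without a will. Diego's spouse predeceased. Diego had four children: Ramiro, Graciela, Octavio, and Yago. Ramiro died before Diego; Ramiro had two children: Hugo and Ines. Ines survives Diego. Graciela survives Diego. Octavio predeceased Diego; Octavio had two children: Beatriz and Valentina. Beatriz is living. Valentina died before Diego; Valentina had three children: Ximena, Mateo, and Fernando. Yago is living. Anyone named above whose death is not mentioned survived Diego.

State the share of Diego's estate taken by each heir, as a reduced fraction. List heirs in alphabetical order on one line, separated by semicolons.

There is no surviving spouse, so the entire estate passes to Diego's descendants per stirpes.
The estate is divided into 4 equal shares of 1/4 among Ramiro, Graciela, Octavio, Yago.
Ramiro predeceased; the 1/4 allotted to Ramiro's branch passes to Ramiro's issue by representation.
The 1/4 is divided into 2 equal shares of 1/8 among Hugo, Ines.
Hugo is living and takes 1/8.
Ines is living and takes 1/8.
Graciela is living and takes 1/4.
Octavio predeceased; the 1/4 allotted to Octavio's branch passes to Octavio's issue by representation.
The 1/4 is divided into 2 equal shares of 1/8 among Beatriz, Valentina.
Beatriz is living and takes 1/8.
Valentina predeceased; the 1/8 allotted to Valentina's branch passes to Valentina's issue by representation.
The 1/8 is divided into 3 equal shares of 1/24 among Ximena, Mateo, Fernando.
Ximena is living and takes 1/24.
Mateo is living and takes 1/24.
Fernando is living and takes 1/24.
Yago is living and takes 1/4.

Beatriz 1/8; Fernando 1/24; Graciela 1/4; Hugo 1/8; Ines 1/8; Mateo 1/24; Ximena 1/24; Yago 1/4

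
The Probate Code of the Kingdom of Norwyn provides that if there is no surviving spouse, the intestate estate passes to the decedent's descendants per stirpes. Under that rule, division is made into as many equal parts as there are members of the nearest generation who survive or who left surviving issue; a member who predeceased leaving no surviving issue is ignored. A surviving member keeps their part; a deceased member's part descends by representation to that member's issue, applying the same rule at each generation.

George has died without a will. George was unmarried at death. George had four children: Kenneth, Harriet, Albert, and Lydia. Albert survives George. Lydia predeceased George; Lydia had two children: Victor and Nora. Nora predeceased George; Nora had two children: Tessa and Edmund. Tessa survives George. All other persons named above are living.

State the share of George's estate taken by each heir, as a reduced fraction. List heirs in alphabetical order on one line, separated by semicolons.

There is no surviving spouse, so the entire estate passes to George's descendants per stirpes.
The estate is divided into 4 equal shares of 1/4 among Kenneth, Harriet, Albert, Lydia.
Kenneth is living and takes 1/4.
Harriet is living and takes 1/4.
Albert is living and takes 1/4.
Lydia predeceased; the 1/4 allotted to Lydia's branch passes to Lydia's issue by representation.
The 1/4 is divided into 2 equal shares of 1/8 among Victor, Nora.
Victor is living and takes 1/8.
Nora predeceased; the 1/8 allotted to Nora's branch passes to Nora's issue by representation.
The 1/8 is divided into 2 equal shares of 1/16 among Tessa, Edmund.
Tessa is living and takes 1/16.
Edmund is living and takes 1/16.

Albert 1/4; Edmund 1/16; Harriet 1/4; Kenneth 1/4; Tessa 1/16; Victor 1/8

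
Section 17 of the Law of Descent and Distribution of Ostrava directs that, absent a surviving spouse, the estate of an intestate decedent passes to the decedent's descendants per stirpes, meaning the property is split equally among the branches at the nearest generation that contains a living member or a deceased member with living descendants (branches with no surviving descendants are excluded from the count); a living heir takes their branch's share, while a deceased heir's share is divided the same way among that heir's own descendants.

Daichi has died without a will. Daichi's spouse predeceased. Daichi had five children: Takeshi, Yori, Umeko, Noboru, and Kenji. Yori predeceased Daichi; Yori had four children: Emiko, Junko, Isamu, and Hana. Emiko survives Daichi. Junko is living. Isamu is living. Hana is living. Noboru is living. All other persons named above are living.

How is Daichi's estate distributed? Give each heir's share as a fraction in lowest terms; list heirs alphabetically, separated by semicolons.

Emiko 1/20; Hana 1/20; Isamu 1/20; Junko 1/20; Kenji 1/5; Noboru 1/5; Takeshi 1/5; Umeko 1/5

There is no surviving spouse, so the entire estate passes to Daichi's descendants per stirpes.
The estate is divided into 5 equal shares of 1/5 among Takeshi, Yori, Umeko, Noboru, Kenji.
Takeshi is living and takes 1/5.
Yori predeceased; the 1/5 allotted to Yori's branch passes to Yori's issue by representation.
The 1/5 is divided into 4 equal shares of 1/20 among Emiko, Junko, Isamu, Hana.
Emiko is living and takes 1/20.
Junko is living and takes 1/20.
Isamu is living and takes 1/20.
Hana is living and takes 1/20.
Umeko is living and takes 1/5.
Noboru is living and takes 1/5.
Kenji is living and takes 1/5.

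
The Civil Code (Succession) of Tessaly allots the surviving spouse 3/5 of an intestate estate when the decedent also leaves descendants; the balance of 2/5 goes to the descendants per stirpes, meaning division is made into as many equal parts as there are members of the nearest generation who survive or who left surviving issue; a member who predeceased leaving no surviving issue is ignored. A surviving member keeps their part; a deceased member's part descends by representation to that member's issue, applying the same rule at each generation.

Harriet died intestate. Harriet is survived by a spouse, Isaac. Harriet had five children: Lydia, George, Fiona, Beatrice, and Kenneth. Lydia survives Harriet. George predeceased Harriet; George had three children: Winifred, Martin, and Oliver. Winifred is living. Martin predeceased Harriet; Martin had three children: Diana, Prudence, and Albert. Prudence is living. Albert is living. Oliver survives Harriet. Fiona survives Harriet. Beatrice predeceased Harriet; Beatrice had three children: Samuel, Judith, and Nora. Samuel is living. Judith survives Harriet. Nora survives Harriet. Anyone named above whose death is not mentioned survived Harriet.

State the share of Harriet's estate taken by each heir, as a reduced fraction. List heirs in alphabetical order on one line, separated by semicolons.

Albert 2/225; Diana 2/225; Fiona 2/25; Isaac 3/5; Judith 2/75; Kenneth 2/25; Lydia 2/25; Nora 2/75; Oliver 2/75; Prudence 2/225; Samuel 2/75; Winifred 2/75

Isaac, as surviving spouse, takes 3/5.
The remaining 2/5 passes to Harriet's descendants per stirpes.
The 2/5 is divided into 5 equal shares of 2/25 among Lydia, George, Fiona, Beatrice, Kenneth.
Lydia is living and takes 2/25.
George predeceased; the 2/25 allotted to George's branch passes to George's issue by representation.
The 2/25 is divided into 3 equal shares of 2/75 among Winifred, Martin, Oliver.
Winifred is living and takes 2/75.
Martin predeceased; the 2/75 allotted to Martin's branch passes to Martin's issue by representation.
The 2/75 is divided into 3 equal shares of 2/225 among Diana, Prudence, Albert.
Diana is living and takes 2/225.
Prudence is living and takes 2/225.
Albert is living and takes 2/225.
Oliver is living and takes 2/75.
Fiona is living and takes 2/25.
Beatrice predeceased; the 2/25 allotted to Beatrice's branch passes to Beatrice's issue by representation.
The 2/25 is divided into 3 equal shares of 2/75 among Samuel, Judith, Nora.
Samuel is living and takes 2/75.
Judith is living and takes 2/75.
Nora is living and takes 2/75.
Kenneth is living and takes 2/25.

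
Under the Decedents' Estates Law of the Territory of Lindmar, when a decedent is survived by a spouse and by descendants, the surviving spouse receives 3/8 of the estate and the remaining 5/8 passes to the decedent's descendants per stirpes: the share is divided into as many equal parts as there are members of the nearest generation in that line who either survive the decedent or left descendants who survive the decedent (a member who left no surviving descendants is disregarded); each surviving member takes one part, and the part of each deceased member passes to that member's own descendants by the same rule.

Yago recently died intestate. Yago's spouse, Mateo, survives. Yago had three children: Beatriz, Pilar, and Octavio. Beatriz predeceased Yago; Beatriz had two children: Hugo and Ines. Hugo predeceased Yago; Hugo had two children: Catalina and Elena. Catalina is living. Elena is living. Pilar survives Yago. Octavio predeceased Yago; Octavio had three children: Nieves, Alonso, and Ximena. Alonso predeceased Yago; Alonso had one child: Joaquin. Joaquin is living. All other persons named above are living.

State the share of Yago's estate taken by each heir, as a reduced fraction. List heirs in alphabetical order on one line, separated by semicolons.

Mateo, as surviving spouse, takes 3/8.
The remaining 5/8 passes to Yago's descendants per stirpes.
The 5/8 is divided into 3 equal shares of 5/24 among Beatriz, Pilar, Octavio.
Beatriz predeceased; the 5/24 allotted to Beatriz's branch passes to Beatriz's issue by representation.
The 5/24 is divided into 2 equal shares of 5/48 among Hugo, Ines.
Hugo predeceased; the 5/48 allotted to Hugo's branch passes to Hugo's issue by representation.
The 5/48 is divided into 2 equal shares of 5/96 among Catalina, Elena.
Catalina is living and takes 5/96.
Elena is living and takes 5/96.
Ines is living and takes 5/48.
Pilar is living and takes 5/24.
Octavio predeceased; the 5/24 allotted to Octavio's branch passes to Octavio's issue by representation.
The 5/24 is divided into 3 equal shares of 5/72 among Nieves, Alonso, Ximena.
Nieves is living and takes 5/72.
Alonso predeceased; the 5/72 allotted to Alonso's branch passes to Alonso's issue by representation.
Joaquin is the sole taker at this level and receives the full 5/72.
Ximena is living and takes 5/72.

Catalina 5/96; Elena 5/96; Ines 5/48; Joaquin 5/72; Mateo 3/8; Nieves 5/72; Pilar 5/24; Ximena 5/72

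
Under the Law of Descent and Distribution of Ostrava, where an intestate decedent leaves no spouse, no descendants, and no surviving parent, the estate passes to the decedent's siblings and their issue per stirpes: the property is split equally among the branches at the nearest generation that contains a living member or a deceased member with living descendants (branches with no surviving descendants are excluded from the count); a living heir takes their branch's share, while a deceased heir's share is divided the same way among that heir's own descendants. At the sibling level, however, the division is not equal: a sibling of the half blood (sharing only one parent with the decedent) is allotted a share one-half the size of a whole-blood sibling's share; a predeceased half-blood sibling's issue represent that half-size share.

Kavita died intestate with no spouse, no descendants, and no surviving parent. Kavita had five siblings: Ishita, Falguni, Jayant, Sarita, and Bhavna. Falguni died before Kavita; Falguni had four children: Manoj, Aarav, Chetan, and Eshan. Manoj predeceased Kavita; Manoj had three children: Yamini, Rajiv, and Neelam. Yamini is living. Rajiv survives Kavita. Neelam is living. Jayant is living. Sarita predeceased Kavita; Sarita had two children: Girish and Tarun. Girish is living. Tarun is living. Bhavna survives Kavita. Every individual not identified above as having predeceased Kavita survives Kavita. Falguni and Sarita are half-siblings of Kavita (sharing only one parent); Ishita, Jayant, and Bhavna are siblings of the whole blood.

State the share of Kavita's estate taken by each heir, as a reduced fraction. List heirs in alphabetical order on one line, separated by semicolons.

Aarav 1/32; Bhavna 1/4; Chetan 1/32; Eshan 1/32; Girish 1/16; Ishita 1/4; Jayant 1/4; Neelam 1/96; Rajiv 1/96; Tarun 1/16; Yamini 1/96

No spouse, descendants, or parent survives, so the estate passes to Kavita's siblings per stirpes.
Half-blood siblings count for one-half the weight of whole-blood siblings at the initial division.
Dividing 1 in proportion to weights (total weight 4): Ishita (weight 1) → 1/4; Falguni (weight 1/2) → 1/8; Jayant (weight 1) → 1/4; Sarita (weight 1/2) → 1/8; Bhavna (weight 1) → 1/4.
Ishita is living and takes 1/4.
Falguni predeceased; the 1/8 allotted to Falguni's branch passes to Falguni's issue by representation.
The 1/8 is divided into 4 equal shares of 1/32 among Manoj, Aarav, Chetan, Eshan.
Manoj predeceased; the 1/32 allotted to Manoj's branch passes to Manoj's issue by representation.
The 1/32 is divided into 3 equal shares of 1/96 among Yamini, Rajiv, Neelam.
Yamini is living and takes 1/96.
Rajiv is living and takes 1/96.
Neelam is living and takes 1/96.
Aarav is living and takes 1/32.
Chetan is living and takes 1/32.
Eshan is living and takes 1/32.
Jayant is living and takes 1/4.
Sarita predeceased; the 1/8 allotted to Sarita's branch passes to Sarita's issue by representation.
The 1/8 is divided into 2 equal shares of 1/16 among Girish, Tarun.
Girish is living and takes 1/16.
Tarun is living and takes 1/16.
Bhavna is living and takes 1/4.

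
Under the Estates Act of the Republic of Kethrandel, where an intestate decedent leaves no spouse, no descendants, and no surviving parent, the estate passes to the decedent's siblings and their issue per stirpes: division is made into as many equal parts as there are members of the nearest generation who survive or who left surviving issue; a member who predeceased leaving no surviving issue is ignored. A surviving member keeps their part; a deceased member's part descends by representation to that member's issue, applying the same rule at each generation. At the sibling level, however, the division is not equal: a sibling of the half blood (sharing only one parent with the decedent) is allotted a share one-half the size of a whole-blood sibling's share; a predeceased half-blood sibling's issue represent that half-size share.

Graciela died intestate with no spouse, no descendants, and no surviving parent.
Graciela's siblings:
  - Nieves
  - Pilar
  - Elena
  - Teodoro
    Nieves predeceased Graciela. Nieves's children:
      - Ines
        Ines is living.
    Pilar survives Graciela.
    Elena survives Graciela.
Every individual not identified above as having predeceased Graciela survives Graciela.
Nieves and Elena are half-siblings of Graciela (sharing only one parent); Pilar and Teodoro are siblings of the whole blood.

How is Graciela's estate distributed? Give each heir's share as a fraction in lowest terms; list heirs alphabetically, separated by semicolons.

Elena 1/6; Ines 1/6; Pilar 1/3; Teodoro 1/3

No spouse, descendants, or parent survives, so the estate passes to Graciela's siblings per stirpes.
Half-blood siblings count for one-half the weight of whole-blood siblings at the initial division.
Dividing 1 in proportion to weights (total weight 3): Nieves (weight 1/2) → 1/6; Pilar (weight 1) → 1/3; Elena (weight 1/2) → 1/6; Teodoro (weight 1) → 1/3.
Nieves predeceased; the 1/6 allotted to Nieves's branch passes to Nieves's issue by representation.
Ines is the sole taker at this level and receives the full 1/6.
Pilar is living and takes 1/3.
Elena is living and takes 1/6.
Teodoro is living and takes 1/3.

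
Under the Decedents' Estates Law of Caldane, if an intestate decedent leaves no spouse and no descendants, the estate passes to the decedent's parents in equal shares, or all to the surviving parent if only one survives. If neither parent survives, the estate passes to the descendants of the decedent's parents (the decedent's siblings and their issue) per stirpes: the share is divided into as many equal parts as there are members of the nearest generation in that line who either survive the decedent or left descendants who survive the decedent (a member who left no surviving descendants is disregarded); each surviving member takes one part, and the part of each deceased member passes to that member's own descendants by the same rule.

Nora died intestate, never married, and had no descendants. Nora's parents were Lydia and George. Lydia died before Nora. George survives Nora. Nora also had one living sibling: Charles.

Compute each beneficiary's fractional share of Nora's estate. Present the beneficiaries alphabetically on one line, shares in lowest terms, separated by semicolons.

Only one parent, George, survives, so George takes the entire estate. The siblings take nothing because a surviving parent has priority.

George 1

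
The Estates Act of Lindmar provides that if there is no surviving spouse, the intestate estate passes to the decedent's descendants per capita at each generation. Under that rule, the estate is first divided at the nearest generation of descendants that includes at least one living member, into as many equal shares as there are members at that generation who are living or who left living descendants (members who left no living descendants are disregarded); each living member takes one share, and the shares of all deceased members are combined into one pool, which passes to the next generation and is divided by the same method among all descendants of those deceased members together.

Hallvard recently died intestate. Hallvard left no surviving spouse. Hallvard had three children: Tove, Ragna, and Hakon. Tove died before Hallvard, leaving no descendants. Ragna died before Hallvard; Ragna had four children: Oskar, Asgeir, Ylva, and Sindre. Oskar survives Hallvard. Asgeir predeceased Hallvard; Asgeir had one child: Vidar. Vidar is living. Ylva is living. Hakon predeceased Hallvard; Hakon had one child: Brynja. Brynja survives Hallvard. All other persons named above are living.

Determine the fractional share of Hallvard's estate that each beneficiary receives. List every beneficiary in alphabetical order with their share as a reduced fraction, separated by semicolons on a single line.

Brynja 1/5; Oskar 1/5; Sindre 1/5; Vidar 1/5; Ylva 1/5

There is no surviving spouse, so the entire estate passes to Hallvard's descendants per capita at each generation.
No one at generation 1 (Ragna, Hakon) is living; moving to the next generation.
At generation 2 (Oskar, Asgeir, Ylva, Sindre, Brynja) there are 5 shares of (1)/5 = 1/5 each.
Living: Oskar, Ylva, Sindre, and Brynja — each takes 1/5.
Deceased: Asgeir. That 1/5 share is carried to generation 3.
At generation 3 (Vidar) there are 1 shares of (1/5)/1 = 1/5 each.
Living: Vidar — each takes 1/5.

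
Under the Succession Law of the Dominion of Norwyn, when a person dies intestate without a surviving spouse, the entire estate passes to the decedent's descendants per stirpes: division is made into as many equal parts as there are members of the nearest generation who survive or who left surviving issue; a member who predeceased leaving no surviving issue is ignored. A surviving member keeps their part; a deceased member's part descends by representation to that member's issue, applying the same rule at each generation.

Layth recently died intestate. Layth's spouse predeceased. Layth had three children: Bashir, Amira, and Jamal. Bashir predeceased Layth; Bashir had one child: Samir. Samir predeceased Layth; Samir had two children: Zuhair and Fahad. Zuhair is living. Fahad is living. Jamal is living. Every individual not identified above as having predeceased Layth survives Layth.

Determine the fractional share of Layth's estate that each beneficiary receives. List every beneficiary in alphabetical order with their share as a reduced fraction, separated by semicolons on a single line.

Amira 1/3; Fahad 1/6; Jamal 1/3; Zuhair 1/6

There is no surviving spouse, so the entire estate passes to Layth's descendants per stirpes.
The estate is divided into 3 equal shares of 1/3 among Bashir, Amira, Jamal.
Bashir predeceased; the 1/3 allotted to Bashir's branch passes to Bashir's issue by representation.
Samir's line is the sole branch at this level, so the full 1/3 passes to Samir's issue by representation.
The 1/3 is divided into 2 equal shares of 1/6 among Zuhair, Fahad.
Zuhair is living and takes 1/6.
Fahad is living and takes 1/6.
Amira is living and takes 1/3.
Jamal is living and takes 1/3.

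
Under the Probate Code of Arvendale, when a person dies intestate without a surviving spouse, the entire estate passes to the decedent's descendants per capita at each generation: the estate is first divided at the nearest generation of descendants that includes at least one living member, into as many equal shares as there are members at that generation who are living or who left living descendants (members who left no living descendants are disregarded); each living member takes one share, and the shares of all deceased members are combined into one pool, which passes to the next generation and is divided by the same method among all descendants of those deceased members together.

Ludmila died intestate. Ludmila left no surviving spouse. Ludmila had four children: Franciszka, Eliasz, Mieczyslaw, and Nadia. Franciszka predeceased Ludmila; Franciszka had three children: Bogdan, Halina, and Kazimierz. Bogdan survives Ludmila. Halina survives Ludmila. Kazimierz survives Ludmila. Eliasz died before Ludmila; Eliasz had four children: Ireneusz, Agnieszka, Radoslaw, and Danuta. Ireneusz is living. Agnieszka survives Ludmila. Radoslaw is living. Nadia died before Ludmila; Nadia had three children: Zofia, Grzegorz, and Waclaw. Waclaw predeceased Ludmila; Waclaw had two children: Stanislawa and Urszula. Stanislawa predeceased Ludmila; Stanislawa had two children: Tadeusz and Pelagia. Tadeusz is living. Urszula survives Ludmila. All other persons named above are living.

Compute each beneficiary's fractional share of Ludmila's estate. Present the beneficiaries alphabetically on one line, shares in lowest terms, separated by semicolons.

There is no surviving spouse, so the entire estate passes to Ludmila's descendants per capita at each generation.
At generation 1 (Franciszka, Eliasz, Mieczyslaw, Nadia) there are 4 shares of (1)/4 = 1/4 each.
Living: Mieczyslaw — each takes 1/4.
Deceased: Franciszka, Eliasz, and Nadia. Their combined 3/4 is pooled and carried to generation 2.
At generation 2 (Bogdan, Halina, Kazimierz, Ireneusz, Agnieszka, Radoslaw, Danuta, Zofia, Grzegorz, Waclaw) there are 10 shares of (3/4)/10 = 3/40 each.
Living: Bogdan, Halina, Kazimierz, Ireneusz, Agnieszka, Radoslaw, Danuta, Zofia, and Grzegorz — each takes 3/40.
Deceased: Waclaw. That 3/40 share is carried to generation 3.
At generation 3 (Stanislawa, Urszula) there are 2 shares of (3/40)/2 = 3/80 each.
Living: Urszula — each takes 3/80.
Deceased: Stanislawa. That 3/80 share is carried to generation 4.
At generation 4 (Tadeusz, Pelagia) there are 2 shares of (3/80)/2 = 3/160 each.
Living: Tadeusz and Pelagia — each takes 3/160.

Agnieszka 3/40; Bogdan 3/40; Danuta 3/40; Grzegorz 3/40; Halina 3/40; Ireneusz 3/40; Kazimierz 3/40; Mieczyslaw 1/4; Pelagia 3/160; Radoslaw 3/40; Tadeusz 3/160; Urszula 3/80; Zofia 3/40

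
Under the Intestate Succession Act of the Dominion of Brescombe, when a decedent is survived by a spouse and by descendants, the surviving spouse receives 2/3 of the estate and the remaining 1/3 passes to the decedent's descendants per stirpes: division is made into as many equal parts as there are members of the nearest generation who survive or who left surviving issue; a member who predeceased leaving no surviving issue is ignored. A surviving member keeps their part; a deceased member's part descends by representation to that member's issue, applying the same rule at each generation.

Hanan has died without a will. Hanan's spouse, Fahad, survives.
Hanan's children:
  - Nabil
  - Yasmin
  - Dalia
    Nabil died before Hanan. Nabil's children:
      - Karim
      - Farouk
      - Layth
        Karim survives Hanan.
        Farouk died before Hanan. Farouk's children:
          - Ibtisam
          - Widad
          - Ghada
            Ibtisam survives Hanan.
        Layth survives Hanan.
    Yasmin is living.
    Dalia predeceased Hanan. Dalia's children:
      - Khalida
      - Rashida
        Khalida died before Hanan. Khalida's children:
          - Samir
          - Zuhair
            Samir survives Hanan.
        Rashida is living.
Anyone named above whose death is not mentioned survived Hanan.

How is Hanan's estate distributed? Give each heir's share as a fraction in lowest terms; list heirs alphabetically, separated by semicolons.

Fahad 2/3; Ghada 1/81; Ibtisam 1/81; Karim 1/27; Layth 1/27; Rashida 1/18; Samir 1/36; Widad 1/81; Yasmin 1/9; Zuhair 1/36

Fahad, as surviving spouse, takes 2/3.
The remaining 1/3 passes to Hanan's descendants per stirpes.
The 1/3 is divided into 3 equal shares of 1/9 among Nabil, Yasmin, Dalia.
Nabil predeceased; the 1/9 allotted to Nabil's branch passes to Nabil's issue by representation.
The 1/9 is divided into 3 equal shares of 1/27 among Karim, Farouk, Layth.
Karim is living and takes 1/27.
Farouk predeceased; the 1/27 allotted to Farouk's branch passes to Farouk's issue by representation.
The 1/27 is divided into 3 equal shares of 1/81 among Ibtisam, Widad, Ghada.
Ibtisam is living and takes 1/81.
Widad is living and takes 1/81.
Ghada is living and takes 1/81.
Layth is living and takes 1/27.
Yasmin is living and takes 1/9.
Dalia predeceased; the 1/9 allotted to Dalia's branch passes to Dalia's issue by representation.
The 1/9 is divided into 2 equal shares of 1/18 among Khalida, Rashida.
Khalida predeceased; the 1/18 allotted to Khalida's branch passes to Khalida's issue by representation.
The 1/18 is divided into 2 equal shares of 1/36 among Samir, Zuhair.
Samir is living and takes 1/36.
Zuhair is living and takes 1/36.
Rashida is living and takes 1/18.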